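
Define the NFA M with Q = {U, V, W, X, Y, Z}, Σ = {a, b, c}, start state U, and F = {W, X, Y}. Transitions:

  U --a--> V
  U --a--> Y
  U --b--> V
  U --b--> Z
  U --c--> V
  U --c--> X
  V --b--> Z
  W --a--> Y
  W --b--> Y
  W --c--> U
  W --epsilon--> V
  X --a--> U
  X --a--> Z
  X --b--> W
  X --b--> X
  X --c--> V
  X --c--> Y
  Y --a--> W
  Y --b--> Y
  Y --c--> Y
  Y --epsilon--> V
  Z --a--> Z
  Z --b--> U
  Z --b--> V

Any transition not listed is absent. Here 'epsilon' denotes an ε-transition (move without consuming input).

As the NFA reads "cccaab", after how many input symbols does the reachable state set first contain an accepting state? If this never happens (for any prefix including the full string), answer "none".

1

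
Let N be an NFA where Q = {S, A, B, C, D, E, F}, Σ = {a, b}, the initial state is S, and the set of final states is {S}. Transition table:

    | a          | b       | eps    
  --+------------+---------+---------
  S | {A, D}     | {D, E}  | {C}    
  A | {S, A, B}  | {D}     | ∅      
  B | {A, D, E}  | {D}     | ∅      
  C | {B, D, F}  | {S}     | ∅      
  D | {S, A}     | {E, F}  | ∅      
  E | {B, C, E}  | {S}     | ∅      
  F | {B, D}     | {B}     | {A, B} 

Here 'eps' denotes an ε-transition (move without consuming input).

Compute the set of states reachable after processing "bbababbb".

{S, A, B, C, D, E, F}

Start: ε-closure({S}) = {S, C}.
Read 'b': S→{D, E}, C→{S}; union {S, D, E}; ε-closure = {S, C, D, E}.
Read 'b': S→{D, E}, C→{S}, D→{E, F}, E→{S}; union {S, D, E, F}; ε-closure = {S, A, B, C, D, E, F}.
Read 'a': S→{A, D}, A→{S, A, B}, B→{A, D, E}, C→{B, D, F}, D→{S, A}, E→{B, C, E}, F→{B, D}; now {S, A, B, C, D, E, F}.
Read 'b': S→{D, E}, A→{D}, B→{D}, C→{S}, D→{E, F}, E→{S}, F→{B}; union {S, B, D, E, F}; ε-closure = {S, A, B, C, D, E, F}.
Read 'a': S→{A, D}, A→{S, A, B}, B→{A, D, E}, C→{B, D, F}, D→{S, A}, E→{B, C, E}, F→{B, D}; now {S, A, B, C, D, E, F}.
Read 'b': S→{D, E}, A→{D}, B→{D}, C→{S}, D→{E, F}, E→{S}, F→{B}; union {S, B, D, E, F}; ε-closure = {S, A, B, C, D, E, F}.
Read 'b': S→{D, E}, A→{D}, B→{D}, C→{S}, D→{E, F}, E→{S}, F→{B}; union {S, B, D, E, F}; ε-closure = {S, A, B, C, D, E, F}.
Read 'b': S→{D, E}, A→{D}, B→{D}, C→{S}, D→{E, F}, E→{S}, F→{B}; union {S, B, D, E, F}; ε-closure = {S, A, B, C, D, E, F}.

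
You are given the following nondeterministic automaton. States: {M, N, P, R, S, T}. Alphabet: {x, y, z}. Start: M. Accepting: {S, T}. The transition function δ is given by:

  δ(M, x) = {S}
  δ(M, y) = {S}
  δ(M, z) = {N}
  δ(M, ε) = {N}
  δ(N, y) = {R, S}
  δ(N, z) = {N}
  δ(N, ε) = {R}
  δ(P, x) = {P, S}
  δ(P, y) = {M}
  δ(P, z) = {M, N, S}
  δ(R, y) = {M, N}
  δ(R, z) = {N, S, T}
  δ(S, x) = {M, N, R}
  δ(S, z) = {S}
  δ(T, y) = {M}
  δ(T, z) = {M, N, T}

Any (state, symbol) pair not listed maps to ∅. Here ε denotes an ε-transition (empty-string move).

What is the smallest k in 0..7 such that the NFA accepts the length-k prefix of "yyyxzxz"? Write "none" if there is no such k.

1

Start: ε-closure({M}) = {M, N, R}.
Read 'y': {M, N, R} → {M, N, R, S}.
None of the earlier sets intersect F, but {M, N, R, S} does.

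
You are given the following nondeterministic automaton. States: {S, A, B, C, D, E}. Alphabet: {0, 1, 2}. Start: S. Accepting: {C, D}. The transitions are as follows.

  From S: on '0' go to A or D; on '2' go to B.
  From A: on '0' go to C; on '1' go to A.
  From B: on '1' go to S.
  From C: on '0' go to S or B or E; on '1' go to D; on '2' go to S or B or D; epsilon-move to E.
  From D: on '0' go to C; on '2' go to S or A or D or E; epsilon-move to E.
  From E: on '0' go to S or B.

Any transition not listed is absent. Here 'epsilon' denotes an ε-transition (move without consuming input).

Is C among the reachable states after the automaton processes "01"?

Start in {S}.
Read '0': S→{A, D}; union {A, D}; ε-closure = {A, D, E}.
Read '1': A→{A}, D→∅, E→∅; now {A}.
State C is not in {A}.

No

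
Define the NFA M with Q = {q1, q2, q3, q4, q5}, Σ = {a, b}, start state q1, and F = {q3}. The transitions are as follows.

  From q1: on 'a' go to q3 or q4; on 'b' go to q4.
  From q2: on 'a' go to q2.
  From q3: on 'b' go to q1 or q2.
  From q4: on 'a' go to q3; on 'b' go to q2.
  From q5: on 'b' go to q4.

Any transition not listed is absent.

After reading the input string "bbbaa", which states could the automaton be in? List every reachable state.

Start in {q1}.
Read 'b': {q1} → {q4}.
Read 'b': {q4} → {q2}.
Read 'b': {q2} → ∅.
The set is empty and remains empty for the remaining 2 symbols.

∅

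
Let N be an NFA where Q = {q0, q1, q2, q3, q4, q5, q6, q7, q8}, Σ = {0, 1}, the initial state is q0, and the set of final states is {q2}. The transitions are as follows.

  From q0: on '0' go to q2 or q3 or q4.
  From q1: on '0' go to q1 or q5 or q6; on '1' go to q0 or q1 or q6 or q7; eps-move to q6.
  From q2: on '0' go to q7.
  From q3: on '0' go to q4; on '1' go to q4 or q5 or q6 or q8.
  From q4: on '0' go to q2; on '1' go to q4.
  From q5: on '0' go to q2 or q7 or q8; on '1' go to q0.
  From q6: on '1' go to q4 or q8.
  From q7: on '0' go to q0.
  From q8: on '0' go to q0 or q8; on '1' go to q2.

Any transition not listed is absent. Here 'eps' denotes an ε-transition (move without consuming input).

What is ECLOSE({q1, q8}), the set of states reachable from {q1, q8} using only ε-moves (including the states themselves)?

{q1, q6, q8}

Begin with {q1, q8}.
ε-move q1 → q6; add q6.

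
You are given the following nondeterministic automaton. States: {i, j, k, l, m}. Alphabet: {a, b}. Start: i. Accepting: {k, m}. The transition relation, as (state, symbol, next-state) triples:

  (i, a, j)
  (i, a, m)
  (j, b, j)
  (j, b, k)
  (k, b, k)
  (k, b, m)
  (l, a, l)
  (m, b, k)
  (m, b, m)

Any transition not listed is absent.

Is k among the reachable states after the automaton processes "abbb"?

Yes

Start in {i}.
Read 'a': {i} → {j, m}.
Read 'b': {j, m} → {j, k, m}.
Read 'b': {j, k, m} → {j, k, m}.
Read 'b': {j, k, m} → {j, k, m}.
State k is in {j, k, m}.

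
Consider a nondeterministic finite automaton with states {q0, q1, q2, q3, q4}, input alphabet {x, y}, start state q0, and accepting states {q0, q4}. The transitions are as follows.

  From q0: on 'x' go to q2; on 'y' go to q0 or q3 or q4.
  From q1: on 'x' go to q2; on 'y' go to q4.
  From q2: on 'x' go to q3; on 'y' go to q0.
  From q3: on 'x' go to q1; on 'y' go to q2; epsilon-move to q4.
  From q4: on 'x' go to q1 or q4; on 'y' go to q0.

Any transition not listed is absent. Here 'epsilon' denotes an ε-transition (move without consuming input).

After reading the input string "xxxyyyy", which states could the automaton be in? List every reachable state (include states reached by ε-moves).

{q0, q2, q3, q4}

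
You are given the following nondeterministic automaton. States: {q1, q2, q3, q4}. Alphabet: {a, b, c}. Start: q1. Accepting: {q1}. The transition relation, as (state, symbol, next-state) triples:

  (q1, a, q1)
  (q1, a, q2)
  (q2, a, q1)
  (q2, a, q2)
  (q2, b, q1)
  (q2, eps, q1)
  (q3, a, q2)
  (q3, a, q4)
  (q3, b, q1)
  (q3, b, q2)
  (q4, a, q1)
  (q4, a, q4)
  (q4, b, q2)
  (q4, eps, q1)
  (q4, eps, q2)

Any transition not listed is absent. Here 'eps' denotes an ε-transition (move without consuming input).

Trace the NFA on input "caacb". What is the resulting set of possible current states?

Start in {q1}.
Read 'c': {q1} → ∅.
The set is empty and remains empty for the remaining 4 symbols.

∅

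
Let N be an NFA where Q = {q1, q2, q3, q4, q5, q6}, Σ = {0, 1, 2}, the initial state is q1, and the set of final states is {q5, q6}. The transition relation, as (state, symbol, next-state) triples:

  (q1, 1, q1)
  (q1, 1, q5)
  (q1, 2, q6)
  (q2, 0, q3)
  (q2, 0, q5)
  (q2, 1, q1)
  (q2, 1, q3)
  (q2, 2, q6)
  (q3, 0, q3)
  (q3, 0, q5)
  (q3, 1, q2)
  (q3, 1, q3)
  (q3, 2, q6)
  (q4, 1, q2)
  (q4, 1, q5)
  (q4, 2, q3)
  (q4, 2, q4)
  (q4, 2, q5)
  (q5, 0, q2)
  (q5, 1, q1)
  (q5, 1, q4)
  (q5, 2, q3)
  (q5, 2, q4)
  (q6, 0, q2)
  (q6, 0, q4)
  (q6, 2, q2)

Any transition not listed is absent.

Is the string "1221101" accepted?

Start in {q1}.
Read '1': q1→{q1, q5}; now {q1, q5}.
Read '2': q1→{q6}, q5→{q3, q4}; now {q3, q4, q6}.
Read '2': q3→{q6}, q4→{q3, q4, q5}, q6→{q2}; now {q2, q3, q4, q5, q6}.
Read '1': q2→{q1, q3}, q3→{q2, q3}, q4→{q2, q5}, q5→{q1, q4}, q6→∅; now {q1, q2, q3, q4, q5}.
Read '1': q1→{q1, q5}, q2→{q1, q3}, q3→{q2, q3}, q4→{q2, q5}, q5→{q1, q4}; now {q1, q2, q3, q4, q5}.
Read '0': q1→∅, q2→{q3, q5}, q3→{q3, q5}, q4→∅, q5→{q2}; now {q2, q3, q5}.
Read '1': q2→{q1, q3}, q3→{q2, q3}, q5→{q1, q4}; now {q1, q2, q3, q4}.
The final set {q1, q2, q3, q4} contains no accepting state.

No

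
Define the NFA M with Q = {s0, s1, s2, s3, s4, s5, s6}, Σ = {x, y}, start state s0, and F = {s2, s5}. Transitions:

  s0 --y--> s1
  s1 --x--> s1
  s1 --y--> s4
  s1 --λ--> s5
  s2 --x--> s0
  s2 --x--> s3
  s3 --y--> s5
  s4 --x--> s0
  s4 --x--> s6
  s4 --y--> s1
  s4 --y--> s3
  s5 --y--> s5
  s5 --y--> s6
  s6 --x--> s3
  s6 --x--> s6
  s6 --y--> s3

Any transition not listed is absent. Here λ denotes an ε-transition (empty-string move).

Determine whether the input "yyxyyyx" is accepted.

Yes

Start in {s0}.
Read 'y': s0→{s1}; union {s1}; ε-closure = {s1, s5}.
Read 'y': s1→{s4}, s5→{s5, s6}; now {s4, s5, s6}.
Read 'x': s4→{s0, s6}, s5→∅, s6→{s3, s6}; now {s0, s3, s6}.
Read 'y': s0→{s1}, s3→{s5}, s6→{s3}; now {s1, s3, s5}.
Read 'y': s1→{s4}, s3→{s5}, s5→{s5, s6}; now {s4, s5, s6}.
Read 'y': s4→{s1, s3}, s5→{s5, s6}, s6→{s3}; now {s1, s3, s5, s6}.
Read 'x': s1→{s1}, s3→∅, s5→∅, s6→{s3, s6}; union {s1, s3, s6}; ε-closure = {s1, s3, s5, s6}.
The final set {s1, s3, s5, s6} contains the accepting state s5.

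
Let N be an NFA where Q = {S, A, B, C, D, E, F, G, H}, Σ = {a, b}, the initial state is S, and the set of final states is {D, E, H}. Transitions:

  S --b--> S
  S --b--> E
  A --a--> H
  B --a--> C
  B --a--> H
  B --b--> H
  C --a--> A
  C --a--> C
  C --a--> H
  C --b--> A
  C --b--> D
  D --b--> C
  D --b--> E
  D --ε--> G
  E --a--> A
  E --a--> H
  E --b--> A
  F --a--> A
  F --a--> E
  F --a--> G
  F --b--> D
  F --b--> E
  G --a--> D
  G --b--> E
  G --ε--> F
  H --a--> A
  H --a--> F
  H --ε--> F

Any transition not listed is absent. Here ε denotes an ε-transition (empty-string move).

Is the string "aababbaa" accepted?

No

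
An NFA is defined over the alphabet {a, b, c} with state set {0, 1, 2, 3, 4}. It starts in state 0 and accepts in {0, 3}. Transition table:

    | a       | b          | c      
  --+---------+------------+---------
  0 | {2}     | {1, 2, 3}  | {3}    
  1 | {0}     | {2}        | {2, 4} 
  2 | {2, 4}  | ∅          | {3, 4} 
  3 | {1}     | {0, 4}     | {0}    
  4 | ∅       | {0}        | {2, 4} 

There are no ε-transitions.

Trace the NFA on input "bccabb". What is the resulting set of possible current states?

{1, 2, 3}

Start in {0}.
Read 'b': {0} → {1, 2, 3}.
Read 'c': {1, 2, 3} → {0, 2, 3, 4}.
Read 'c': {0, 2, 3, 4} → {0, 2, 3, 4}.
Read 'a': {0, 2, 3, 4} → {1, 2, 4}.
Read 'b': {1, 2, 4} → {0, 2}.
Read 'b': {0, 2} → {1, 2, 3}.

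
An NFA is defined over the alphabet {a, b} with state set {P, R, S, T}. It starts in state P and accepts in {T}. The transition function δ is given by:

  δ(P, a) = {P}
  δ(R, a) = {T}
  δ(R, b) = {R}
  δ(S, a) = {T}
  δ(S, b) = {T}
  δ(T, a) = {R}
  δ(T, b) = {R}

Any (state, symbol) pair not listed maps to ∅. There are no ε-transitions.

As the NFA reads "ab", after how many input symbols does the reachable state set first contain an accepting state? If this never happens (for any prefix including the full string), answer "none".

none

Start in {P}.
Read 'a': P→{P}; now {P}.
Read 'b': P→∅; now ∅.
No reachable set along the way intersects F.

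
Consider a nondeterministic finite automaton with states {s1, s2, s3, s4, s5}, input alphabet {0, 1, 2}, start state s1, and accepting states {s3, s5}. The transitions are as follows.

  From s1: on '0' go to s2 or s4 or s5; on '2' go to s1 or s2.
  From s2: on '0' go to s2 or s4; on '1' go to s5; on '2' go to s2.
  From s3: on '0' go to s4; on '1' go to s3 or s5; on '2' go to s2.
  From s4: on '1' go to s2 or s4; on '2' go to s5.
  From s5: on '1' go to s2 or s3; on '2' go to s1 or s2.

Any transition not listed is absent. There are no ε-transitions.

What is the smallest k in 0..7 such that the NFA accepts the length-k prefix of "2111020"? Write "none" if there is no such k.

2

Start in {s1}.
Read '2': {s1} → {s1, s2}.
Read '1': {s1, s2} → {s5}.
None of the earlier sets intersect F, but {s5} does.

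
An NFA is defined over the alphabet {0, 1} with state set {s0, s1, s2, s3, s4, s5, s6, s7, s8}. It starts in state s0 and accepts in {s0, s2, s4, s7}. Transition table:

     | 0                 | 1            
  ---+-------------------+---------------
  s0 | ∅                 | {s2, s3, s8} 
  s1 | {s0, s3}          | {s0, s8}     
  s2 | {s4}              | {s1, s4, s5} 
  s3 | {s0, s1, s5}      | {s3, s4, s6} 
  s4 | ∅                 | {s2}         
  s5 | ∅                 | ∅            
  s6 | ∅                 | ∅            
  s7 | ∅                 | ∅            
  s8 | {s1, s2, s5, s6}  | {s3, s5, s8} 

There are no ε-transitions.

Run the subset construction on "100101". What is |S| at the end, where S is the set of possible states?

Start in {s0}.
Read '1': {s0} → {s2, s3, s8}.
Read '0': {s2, s3, s8} → {s0, s1, s2, s4, s5, s6}.
Read '0': {s0, s1, s2, s4, s5, s6} → {s0, s3, s4}.
Read '1': {s0, s3, s4} → {s2, s3, s4, s6, s8}.
Read '0': {s2, s3, s4, s6, s8} → {s0, s1, s2, s4, s5, s6}.
Read '1': {s0, s1, s2, s4, s5, s6} → {s0, s1, s2, s3, s4, s5, s8}.
That set has 7 states.

7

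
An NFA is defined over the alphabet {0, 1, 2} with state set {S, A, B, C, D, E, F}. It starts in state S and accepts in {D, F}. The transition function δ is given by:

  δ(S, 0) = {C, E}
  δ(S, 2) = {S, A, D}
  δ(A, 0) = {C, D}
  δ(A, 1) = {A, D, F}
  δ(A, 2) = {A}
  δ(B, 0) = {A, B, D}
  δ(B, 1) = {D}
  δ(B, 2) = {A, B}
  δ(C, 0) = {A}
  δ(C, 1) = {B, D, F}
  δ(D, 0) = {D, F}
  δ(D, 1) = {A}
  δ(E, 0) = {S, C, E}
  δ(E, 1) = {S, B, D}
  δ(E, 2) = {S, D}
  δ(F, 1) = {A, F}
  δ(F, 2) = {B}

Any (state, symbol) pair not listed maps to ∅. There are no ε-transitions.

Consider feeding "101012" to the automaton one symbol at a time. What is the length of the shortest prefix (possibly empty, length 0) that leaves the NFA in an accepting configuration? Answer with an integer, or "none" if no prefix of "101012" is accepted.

none

Start in {S}.
Read '1': S→∅; now ∅.
The set is empty and remains empty for the remaining 5 symbols.
No reachable set along the way intersects F.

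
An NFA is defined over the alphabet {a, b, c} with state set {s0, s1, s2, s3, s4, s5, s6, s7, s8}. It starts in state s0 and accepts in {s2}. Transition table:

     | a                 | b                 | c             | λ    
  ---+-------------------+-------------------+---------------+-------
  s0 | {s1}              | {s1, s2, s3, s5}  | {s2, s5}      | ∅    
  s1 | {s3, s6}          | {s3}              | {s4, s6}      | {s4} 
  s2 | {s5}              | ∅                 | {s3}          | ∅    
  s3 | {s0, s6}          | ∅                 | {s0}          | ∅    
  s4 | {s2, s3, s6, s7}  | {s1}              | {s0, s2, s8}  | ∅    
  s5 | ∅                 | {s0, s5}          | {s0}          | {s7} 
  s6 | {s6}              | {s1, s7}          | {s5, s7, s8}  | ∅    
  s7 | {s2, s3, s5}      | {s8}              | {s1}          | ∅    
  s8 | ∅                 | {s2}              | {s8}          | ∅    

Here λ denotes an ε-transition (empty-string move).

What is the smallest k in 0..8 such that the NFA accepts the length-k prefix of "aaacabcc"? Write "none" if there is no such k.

Start in {s0}.
Read 'a': {s0} → {s1, s4}.
Read 'a': {s1, s4} → {s2, s3, s6, s7}.
None of the earlier sets intersect F, but {s2, s3, s6, s7} does.

2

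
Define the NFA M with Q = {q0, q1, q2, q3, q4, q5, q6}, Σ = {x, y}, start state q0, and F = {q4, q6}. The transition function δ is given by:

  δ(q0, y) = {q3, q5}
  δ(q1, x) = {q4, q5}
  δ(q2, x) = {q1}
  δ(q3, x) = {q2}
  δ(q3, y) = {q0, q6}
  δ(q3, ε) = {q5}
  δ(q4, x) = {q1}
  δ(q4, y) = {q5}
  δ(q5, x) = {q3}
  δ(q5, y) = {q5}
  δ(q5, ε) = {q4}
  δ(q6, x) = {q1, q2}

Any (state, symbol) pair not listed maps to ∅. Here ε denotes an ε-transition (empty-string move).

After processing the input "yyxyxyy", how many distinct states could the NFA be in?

3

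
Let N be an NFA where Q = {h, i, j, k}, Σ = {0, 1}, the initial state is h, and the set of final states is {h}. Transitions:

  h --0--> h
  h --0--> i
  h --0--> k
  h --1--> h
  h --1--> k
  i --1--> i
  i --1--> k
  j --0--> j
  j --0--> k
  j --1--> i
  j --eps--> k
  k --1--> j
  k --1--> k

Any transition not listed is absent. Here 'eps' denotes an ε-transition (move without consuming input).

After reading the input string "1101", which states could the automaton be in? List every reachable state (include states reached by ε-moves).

Start in {h}.
Read '1': h→{h, k}; now {h, k}.
Read '1': h→{h, k}, k→{j, k}; now {h, j, k}.
Read '0': h→{h, i, k}, j→{j, k}, k→∅; now {h, i, j, k}.
Read '1': h→{h, k}, i→{i, k}, j→{i}, k→{j, k}; now {h, i, j, k}.

{h, i, j, k}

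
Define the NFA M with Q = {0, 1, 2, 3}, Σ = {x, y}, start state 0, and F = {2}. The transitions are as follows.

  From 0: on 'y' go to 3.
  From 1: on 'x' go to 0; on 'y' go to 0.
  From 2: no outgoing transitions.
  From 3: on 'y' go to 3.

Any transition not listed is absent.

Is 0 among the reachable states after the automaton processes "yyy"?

Start in {0}.
Read 'y': 0→{3}; now {3}.
Read 'y': 3→{3}; now {3}.
Read 'y': 3→{3}; now {3}.
State 0 is not in {3}.

No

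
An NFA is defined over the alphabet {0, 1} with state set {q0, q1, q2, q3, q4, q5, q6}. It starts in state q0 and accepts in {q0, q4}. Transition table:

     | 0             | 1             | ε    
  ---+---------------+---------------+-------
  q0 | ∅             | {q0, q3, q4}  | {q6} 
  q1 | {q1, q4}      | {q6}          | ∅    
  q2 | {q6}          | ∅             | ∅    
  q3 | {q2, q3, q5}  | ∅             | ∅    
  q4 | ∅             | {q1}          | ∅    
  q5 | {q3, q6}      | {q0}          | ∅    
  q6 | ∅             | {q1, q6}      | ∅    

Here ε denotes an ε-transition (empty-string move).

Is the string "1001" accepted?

Yes

Start: ε-closure({q0}) = {q0, q6}.
Read '1': {q0, q6} → {q0, q1, q3, q4, q6}.
Read '0': {q0, q1, q3, q4, q6} → {q1, q2, q3, q4, q5}.
Read '0': {q1, q2, q3, q4, q5} → {q1, q2, q3, q4, q5, q6}.
Read '1': {q1, q2, q3, q4, q5, q6} → {q0, q1, q6}.
The final set {q0, q1, q6} contains the accepting state q0.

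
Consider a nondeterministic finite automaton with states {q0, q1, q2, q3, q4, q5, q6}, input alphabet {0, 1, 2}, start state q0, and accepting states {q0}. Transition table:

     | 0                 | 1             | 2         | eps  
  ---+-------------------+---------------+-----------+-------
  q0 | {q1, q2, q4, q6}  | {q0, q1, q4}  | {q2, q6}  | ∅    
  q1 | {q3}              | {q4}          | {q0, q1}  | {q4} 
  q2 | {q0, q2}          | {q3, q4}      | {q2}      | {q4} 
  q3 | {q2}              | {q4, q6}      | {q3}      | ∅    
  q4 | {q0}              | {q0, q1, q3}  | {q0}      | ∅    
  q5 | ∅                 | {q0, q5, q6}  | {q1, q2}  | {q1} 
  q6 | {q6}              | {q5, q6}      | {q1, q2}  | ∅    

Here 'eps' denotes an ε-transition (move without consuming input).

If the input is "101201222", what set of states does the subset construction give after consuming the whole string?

{q0, q1, q2, q3, q4, q6}

Start in {q0}.
Read '1': {q0} → {q0, q1, q4}.
Read '0': {q0, q1, q4} → {q0, q1, q2, q3, q4, q6}.
Read '1': {q0, q1, q2, q3, q4, q6} → {q0, q1, q3, q4, q5, q6}.
Read '2': {q0, q1, q3, q4, q5, q6} → {q0, q1, q2, q3, q4, q6}.
Read '0': {q0, q1, q2, q3, q4, q6} → {q0, q1, q2, q3, q4, q6}.
Read '1': {q0, q1, q2, q3, q4, q6} → {q0, q1, q3, q4, q5, q6}.
Read '2': {q0, q1, q3, q4, q5, q6} → {q0, q1, q2, q3, q4, q6}.
Read '2': {q0, q1, q2, q3, q4, q6} → {q0, q1, q2, q3, q4, q6}.
Read '2': {q0, q1, q2, q3, q4, q6} → {q0, q1, q2, q3, q4, q6}.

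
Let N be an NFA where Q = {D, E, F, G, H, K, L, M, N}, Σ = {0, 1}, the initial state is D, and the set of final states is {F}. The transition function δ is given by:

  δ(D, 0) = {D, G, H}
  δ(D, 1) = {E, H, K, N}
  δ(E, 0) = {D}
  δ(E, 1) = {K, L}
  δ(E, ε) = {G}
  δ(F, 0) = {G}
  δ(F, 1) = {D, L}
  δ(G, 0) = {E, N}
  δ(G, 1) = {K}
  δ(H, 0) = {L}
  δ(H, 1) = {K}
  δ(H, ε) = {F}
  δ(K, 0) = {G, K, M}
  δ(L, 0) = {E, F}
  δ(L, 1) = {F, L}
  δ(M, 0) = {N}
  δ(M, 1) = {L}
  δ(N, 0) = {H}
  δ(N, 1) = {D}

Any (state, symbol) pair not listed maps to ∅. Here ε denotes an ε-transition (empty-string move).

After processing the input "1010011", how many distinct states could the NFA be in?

Start in {D}.
Read '1': D→{E, H, K, N}; union {E, H, K, N}; ε-closure = {E, F, G, H, K, N}.
Read '0': E→{D}, F→{G}, G→{E, N}, H→{L}, K→{G, K, M}, N→{H}; union {D, E, G, H, K, L, M, N}; ε-closure = {D, E, F, G, H, K, L, M, N}.
Read '1': D→{E, H, K, N}, E→{K, L}, F→{D, L}, G→{K}, H→{K}, K→∅, L→{F, L}, M→{L}, N→{D}; union {D, E, F, H, K, L, N}; ε-closure = {D, E, F, G, H, K, L, N}.
Read '0': D→{D, G, H}, E→{D}, F→{G}, G→{E, N}, H→{L}, K→{G, K, M}, L→{E, F}, N→{H}; now {D, E, F, G, H, K, L, M, N}.
Read '0': D→{D, G, H}, E→{D}, F→{G}, G→{E, N}, H→{L}, K→{G, K, M}, L→{E, F}, M→{N}, N→{H}; now {D, E, F, G, H, K, L, M, N}.
Read '1': D→{E, H, K, N}, E→{K, L}, F→{D, L}, G→{K}, H→{K}, K→∅, L→{F, L}, M→{L}, N→{D}; union {D, E, F, H, K, L, N}; ε-closure = {D, E, F, G, H, K, L, N}.
Read '1': D→{E, H, K, N}, E→{K, L}, F→{D, L}, G→{K}, H→{K}, K→∅, L→{F, L}, N→{D}; union {D, E, F, H, K, L, N}; ε-closure = {D, E, F, G, H, K, L, N}.
That set has 8 states.

8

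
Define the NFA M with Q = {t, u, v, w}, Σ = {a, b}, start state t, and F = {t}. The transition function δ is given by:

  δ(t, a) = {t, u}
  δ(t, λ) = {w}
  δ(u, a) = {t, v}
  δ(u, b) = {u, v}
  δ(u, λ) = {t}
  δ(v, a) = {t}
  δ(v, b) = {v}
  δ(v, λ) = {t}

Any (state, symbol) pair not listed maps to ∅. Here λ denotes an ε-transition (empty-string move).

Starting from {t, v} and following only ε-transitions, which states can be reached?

Begin with {t, v}.
ε-move t → w; add w.

{t, v, w}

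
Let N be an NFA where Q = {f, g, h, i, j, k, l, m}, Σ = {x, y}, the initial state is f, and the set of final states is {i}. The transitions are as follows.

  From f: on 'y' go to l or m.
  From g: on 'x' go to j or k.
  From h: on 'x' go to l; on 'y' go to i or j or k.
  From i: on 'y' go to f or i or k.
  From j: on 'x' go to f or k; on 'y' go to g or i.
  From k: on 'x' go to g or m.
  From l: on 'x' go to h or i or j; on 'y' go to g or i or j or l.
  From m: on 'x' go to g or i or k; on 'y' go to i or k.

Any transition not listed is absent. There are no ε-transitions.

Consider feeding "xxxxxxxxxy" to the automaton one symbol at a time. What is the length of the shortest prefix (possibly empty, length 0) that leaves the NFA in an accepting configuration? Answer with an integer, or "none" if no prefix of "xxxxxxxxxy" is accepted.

none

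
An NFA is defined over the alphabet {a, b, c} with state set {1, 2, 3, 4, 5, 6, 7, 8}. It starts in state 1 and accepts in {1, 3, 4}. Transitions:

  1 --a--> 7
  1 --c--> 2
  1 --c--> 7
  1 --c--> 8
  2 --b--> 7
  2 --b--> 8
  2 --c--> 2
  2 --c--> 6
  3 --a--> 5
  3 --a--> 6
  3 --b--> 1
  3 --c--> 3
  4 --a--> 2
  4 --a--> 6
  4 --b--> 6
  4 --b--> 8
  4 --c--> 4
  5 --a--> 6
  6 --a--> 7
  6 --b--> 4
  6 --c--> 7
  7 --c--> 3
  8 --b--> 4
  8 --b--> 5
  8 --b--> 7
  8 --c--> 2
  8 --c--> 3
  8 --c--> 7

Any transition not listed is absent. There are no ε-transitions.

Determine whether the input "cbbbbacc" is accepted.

Start in {1}.
Read 'c': {1} → {2, 7, 8}.
Read 'b': {2, 7, 8} → {4, 5, 7, 8}.
Read 'b': {4, 5, 7, 8} → {4, 5, 6, 7, 8}.
Read 'b': {4, 5, 6, 7, 8} → {4, 5, 6, 7, 8}.
Read 'b': {4, 5, 6, 7, 8} → {4, 5, 6, 7, 8}.
Read 'a': {4, 5, 6, 7, 8} → {2, 6, 7}.
Read 'c': {2, 6, 7} → {2, 3, 6, 7}.
Read 'c': {2, 3, 6, 7} → {2, 3, 6, 7}.
The final set {2, 3, 6, 7} contains the accepting state 3.

Yes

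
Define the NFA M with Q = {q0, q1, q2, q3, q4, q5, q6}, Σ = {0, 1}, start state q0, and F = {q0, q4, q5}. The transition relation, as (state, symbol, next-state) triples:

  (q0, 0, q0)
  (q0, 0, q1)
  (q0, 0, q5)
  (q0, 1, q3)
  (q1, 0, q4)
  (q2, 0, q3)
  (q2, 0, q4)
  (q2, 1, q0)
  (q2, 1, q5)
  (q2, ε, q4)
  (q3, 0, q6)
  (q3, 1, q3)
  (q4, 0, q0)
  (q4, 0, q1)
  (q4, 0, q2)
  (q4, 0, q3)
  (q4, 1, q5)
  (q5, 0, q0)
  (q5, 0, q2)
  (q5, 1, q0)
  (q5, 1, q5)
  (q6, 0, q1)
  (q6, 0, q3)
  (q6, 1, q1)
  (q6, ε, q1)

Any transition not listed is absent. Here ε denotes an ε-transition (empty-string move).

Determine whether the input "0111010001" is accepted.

Yes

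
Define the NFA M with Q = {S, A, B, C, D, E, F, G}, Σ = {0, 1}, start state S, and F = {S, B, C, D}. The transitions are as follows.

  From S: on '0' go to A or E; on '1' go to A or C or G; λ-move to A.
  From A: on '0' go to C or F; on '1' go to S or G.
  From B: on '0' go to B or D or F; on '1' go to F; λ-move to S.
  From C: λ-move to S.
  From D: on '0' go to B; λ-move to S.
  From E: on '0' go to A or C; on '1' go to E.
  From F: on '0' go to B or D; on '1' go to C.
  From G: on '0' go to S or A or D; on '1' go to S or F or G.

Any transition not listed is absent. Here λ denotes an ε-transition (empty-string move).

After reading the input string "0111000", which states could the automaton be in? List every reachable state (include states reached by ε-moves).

Start: ε-closure({S}) = {S, A}.
Read '0': {S, A} → {S, A, C, E, F}.
Read '1': {S, A, C, E, F} → {S, A, C, E, G}.
Read '1': {S, A, C, E, G} → {S, A, C, E, F, G}.
Read '1': {S, A, C, E, F, G} → {S, A, C, E, F, G}.
Read '0': {S, A, C, E, F, G} → {S, A, B, C, D, E, F}.
Read '0': {S, A, B, C, D, E, F} → {S, A, B, C, D, E, F}.
Read '0': {S, A, B, C, D, E, F} → {S, A, B, C, D, E, F}.

{S, A, B, C, D, E, F}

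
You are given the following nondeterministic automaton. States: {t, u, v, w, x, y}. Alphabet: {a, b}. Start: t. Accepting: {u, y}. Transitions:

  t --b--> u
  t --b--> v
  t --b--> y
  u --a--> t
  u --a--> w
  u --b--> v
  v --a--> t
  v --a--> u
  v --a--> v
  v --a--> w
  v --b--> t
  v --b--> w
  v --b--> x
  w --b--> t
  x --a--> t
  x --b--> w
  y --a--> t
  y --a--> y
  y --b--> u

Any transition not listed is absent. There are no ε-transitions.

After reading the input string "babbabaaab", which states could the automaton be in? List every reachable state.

{t, u, v, w, x, y}

Start in {t}.
Read 'b': {t} → {u, v, y}.
Read 'a': {u, v, y} → {t, u, v, w, y}.
Read 'b': {t, u, v, w, y} → {t, u, v, w, x, y}.
Read 'b': {t, u, v, w, x, y} → {t, u, v, w, x, y}.
Read 'a': {t, u, v, w, x, y} → {t, u, v, w, y}.
Read 'b': {t, u, v, w, y} → {t, u, v, w, x, y}.
Read 'a': {t, u, v, w, x, y} → {t, u, v, w, y}.
Read 'a': {t, u, v, w, y} → {t, u, v, w, y}.
Read 'a': {t, u, v, w, y} → {t, u, v, w, y}.
Read 'b': {t, u, v, w, y} → {t, u, v, w, x, y}.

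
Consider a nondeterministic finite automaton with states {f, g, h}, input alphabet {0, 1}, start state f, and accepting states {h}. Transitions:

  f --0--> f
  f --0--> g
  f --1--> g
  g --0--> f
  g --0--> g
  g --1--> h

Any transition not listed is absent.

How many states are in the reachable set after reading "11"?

Start in {f}.
Read '1': f→{g}; now {g}.
Read '1': g→{h}; now {h}.
That set has 1 state.

1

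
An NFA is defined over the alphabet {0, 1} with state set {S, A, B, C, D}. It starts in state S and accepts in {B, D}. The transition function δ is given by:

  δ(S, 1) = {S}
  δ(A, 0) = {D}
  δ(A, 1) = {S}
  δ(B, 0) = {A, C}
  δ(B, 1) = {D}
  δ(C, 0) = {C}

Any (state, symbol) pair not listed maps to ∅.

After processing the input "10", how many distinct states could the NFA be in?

0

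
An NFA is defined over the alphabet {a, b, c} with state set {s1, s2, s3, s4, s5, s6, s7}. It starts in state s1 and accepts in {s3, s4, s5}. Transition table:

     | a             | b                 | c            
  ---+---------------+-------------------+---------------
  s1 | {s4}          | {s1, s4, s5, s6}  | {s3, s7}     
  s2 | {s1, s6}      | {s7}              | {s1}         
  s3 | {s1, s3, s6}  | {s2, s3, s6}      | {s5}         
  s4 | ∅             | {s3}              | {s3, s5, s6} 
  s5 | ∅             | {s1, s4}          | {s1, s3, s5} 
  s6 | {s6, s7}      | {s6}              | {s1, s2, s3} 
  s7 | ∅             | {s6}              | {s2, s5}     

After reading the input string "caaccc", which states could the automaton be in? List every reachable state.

{s1, s2, s3, s5, s7}

Start in {s1}.
Read 'c': s1→{s3, s7}; now {s3, s7}.
Read 'a': s3→{s1, s3, s6}, s7→∅; now {s1, s3, s6}.
Read 'a': s1→{s4}, s3→{s1, s3, s6}, s6→{s6, s7}; now {s1, s3, s4, s6, s7}.
Read 'c': s1→{s3, s7}, s3→{s5}, s4→{s3, s5, s6}, s6→{s1, s2, s3}, s7→{s2, s5}; now {s1, s2, s3, s5, s6, s7}.
Read 'c': s1→{s3, s7}, s2→{s1}, s3→{s5}, s5→{s1, s3, s5}, s6→{s1, s2, s3}, s7→{s2, s5}; now {s1, s2, s3, s5, s7}.
Read 'c': s1→{s3, s7}, s2→{s1}, s3→{s5}, s5→{s1, s3, s5}, s7→{s2, s5}; now {s1, s2, s3, s5, s7}.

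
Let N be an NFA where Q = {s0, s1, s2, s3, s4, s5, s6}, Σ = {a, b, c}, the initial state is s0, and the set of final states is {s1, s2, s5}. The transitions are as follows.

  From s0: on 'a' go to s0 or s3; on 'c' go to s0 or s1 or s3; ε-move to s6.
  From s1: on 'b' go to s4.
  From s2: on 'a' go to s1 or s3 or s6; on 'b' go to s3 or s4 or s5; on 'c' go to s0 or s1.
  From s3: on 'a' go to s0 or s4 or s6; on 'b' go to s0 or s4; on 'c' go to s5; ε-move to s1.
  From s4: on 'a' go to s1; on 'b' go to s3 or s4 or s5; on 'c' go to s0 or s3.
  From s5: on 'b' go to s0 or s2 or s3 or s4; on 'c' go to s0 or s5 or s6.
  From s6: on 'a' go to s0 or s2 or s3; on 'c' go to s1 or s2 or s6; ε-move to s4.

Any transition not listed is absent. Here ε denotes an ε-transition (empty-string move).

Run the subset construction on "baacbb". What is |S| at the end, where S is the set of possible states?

7

Start: ε-closure({s0}) = {s0, s4, s6}.
Read 'b': {s0, s4, s6} → {s1, s3, s4, s5}.
Read 'a': {s1, s3, s4, s5} → {s0, s1, s4, s6}.
Read 'a': {s0, s1, s4, s6} → {s0, s1, s2, s3, s4, s6}.
Read 'c': {s0, s1, s2, s3, s4, s6} → {s0, s1, s2, s3, s4, s5, s6}.
Read 'b': {s0, s1, s2, s3, s4, s5, s6} → {s0, s1, s2, s3, s4, s5, s6}.
Read 'b': {s0, s1, s2, s3, s4, s5, s6} → {s0, s1, s2, s3, s4, s5, s6}.
That set has 7 states.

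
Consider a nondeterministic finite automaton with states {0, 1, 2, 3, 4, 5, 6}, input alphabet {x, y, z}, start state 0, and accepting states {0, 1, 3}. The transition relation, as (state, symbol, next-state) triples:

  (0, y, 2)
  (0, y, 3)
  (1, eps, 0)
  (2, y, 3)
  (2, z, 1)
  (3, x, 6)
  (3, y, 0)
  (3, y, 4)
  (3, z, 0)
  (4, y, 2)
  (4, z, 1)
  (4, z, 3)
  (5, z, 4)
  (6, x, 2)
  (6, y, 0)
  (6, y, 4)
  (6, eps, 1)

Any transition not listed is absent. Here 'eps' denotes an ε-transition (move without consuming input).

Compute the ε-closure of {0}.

Begin with {0}.
No ε-moves leave this set, so the closure equals the set itself.

{0}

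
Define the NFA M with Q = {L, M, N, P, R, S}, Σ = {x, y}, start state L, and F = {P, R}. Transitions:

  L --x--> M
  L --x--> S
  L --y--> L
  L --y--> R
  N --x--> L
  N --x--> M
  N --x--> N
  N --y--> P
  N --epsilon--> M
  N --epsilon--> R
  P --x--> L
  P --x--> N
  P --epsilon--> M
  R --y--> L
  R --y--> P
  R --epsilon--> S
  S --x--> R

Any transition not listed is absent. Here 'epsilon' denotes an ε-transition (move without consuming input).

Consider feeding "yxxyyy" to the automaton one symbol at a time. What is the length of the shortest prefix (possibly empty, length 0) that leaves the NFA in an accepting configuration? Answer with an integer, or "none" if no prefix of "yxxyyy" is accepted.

Start in {L}.
Read 'y': L→{L, R}; union {L, R}; ε-closure = {L, R, S}.
None of the earlier sets intersect F, but {L, R, S} does.

1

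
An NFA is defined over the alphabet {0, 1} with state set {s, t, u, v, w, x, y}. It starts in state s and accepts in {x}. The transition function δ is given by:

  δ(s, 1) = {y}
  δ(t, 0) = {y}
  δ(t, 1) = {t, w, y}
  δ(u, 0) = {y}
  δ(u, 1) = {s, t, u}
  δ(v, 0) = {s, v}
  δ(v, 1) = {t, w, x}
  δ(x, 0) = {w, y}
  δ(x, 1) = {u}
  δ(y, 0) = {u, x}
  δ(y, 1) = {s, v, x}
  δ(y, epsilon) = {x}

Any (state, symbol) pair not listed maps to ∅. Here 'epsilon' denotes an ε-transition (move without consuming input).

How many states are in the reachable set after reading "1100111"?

Start in {s}.
Read '1': {s} → {x, y}.
Read '1': {x, y} → {s, u, v, x}.
Read '0': {s, u, v, x} → {s, v, w, x, y}.
Read '0': {s, v, w, x, y} → {s, u, v, w, x, y}.
Read '1': {s, u, v, w, x, y} → {s, t, u, v, w, x, y}.
Read '1': {s, t, u, v, w, x, y} → {s, t, u, v, w, x, y}.
Read '1': {s, t, u, v, w, x, y} → {s, t, u, v, w, x, y}.
That set has 7 states.

7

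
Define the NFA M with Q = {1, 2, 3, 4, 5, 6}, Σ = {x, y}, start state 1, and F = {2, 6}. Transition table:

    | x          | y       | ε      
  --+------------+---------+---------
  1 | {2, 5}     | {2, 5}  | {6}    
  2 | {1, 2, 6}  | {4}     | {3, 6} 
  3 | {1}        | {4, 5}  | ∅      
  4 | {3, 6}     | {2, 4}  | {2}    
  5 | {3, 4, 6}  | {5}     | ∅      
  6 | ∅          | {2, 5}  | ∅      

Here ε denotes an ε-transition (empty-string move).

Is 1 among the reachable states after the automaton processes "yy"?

Start: ε-closure({1}) = {1, 6}.
Read 'y': 1→{2, 5}, 6→{2, 5}; union {2, 5}; ε-closure = {2, 3, 5, 6}.
Read 'y': 2→{4}, 3→{4, 5}, 5→{5}, 6→{2, 5}; union {2, 4, 5}; ε-closure = {2, 3, 4, 5, 6}.
State 1 is not in {2, 3, 4, 5, 6}.

No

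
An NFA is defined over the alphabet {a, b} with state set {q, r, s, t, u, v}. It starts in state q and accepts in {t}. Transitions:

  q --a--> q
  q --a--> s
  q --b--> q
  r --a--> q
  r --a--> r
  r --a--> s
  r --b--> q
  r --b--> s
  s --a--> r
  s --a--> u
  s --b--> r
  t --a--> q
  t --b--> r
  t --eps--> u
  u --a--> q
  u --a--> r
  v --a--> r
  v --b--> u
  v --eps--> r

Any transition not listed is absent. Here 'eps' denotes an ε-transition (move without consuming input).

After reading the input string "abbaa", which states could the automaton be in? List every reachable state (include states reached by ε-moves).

{q, r, s, u}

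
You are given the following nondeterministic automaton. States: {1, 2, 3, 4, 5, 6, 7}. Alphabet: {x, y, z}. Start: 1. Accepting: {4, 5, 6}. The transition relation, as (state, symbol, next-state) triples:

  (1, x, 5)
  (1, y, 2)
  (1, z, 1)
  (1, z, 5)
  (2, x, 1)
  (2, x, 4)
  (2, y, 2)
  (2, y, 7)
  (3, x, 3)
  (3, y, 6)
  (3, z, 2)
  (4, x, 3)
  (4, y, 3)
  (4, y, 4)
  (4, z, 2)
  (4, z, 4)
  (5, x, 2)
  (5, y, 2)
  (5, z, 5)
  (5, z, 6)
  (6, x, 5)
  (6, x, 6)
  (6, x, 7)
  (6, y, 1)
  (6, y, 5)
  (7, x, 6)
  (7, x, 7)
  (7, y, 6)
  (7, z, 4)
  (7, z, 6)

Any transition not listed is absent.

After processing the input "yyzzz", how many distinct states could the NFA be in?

Start in {1}.
Read 'y': {1} → {2}.
Read 'y': {2} → {2, 7}.
Read 'z': {2, 7} → {4, 6}.
Read 'z': {4, 6} → {2, 4}.
Read 'z': {2, 4} → {2, 4}.
That set has 2 states.

2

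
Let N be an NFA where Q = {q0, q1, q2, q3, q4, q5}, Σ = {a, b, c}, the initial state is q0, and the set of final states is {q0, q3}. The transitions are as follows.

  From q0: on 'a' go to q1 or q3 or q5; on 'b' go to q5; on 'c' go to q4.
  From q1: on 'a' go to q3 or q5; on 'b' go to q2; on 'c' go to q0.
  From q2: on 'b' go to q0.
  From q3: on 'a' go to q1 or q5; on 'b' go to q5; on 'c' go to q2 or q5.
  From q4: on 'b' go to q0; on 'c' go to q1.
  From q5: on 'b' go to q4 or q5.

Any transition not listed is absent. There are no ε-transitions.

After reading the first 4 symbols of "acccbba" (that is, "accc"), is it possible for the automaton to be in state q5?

No

Start in {q0}.
Read 'a': q0→{q1, q3, q5}; now {q1, q3, q5}.
Read 'c': q1→{q0}, q3→{q2, q5}, q5→∅; now {q0, q2, q5}.
Read 'c': q0→{q4}, q2→∅, q5→∅; now {q4}.
Read 'c': q4→{q1}; now {q1}.
State q5 is not in {q1}.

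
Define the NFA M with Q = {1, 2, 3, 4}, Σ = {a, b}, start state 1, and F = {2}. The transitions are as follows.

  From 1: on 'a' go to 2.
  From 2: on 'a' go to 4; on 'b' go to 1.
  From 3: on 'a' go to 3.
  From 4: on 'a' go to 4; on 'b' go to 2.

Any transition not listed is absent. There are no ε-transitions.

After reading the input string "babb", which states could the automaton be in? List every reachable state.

Start in {1}.
Read 'b': 1→∅; now ∅.
The set is empty and remains empty for the remaining 3 symbols.

∅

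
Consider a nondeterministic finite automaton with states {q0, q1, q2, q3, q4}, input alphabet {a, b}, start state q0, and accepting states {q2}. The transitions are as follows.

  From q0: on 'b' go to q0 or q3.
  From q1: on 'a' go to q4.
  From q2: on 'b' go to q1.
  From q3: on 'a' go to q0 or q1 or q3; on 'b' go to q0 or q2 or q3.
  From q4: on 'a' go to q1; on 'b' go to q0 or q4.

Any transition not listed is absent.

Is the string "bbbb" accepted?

Start in {q0}.
Read 'b': {q0} → {q0, q3}.
Read 'b': {q0, q3} → {q0, q2, q3}.
Read 'b': {q0, q2, q3} → {q0, q1, q2, q3}.
Read 'b': {q0, q1, q2, q3} → {q0, q1, q2, q3}.
The final set {q0, q1, q2, q3} contains the accepting state q2.

Yes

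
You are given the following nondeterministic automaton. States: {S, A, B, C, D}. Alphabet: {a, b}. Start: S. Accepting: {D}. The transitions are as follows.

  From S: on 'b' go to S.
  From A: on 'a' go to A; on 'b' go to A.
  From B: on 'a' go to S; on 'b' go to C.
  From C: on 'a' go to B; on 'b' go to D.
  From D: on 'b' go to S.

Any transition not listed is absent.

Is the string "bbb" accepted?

No

Start in {S}.
Read 'b': {S} → {S}.
Read 'b': {S} → {S}.
Read 'b': {S} → {S}.
The final set {S} contains no accepting state.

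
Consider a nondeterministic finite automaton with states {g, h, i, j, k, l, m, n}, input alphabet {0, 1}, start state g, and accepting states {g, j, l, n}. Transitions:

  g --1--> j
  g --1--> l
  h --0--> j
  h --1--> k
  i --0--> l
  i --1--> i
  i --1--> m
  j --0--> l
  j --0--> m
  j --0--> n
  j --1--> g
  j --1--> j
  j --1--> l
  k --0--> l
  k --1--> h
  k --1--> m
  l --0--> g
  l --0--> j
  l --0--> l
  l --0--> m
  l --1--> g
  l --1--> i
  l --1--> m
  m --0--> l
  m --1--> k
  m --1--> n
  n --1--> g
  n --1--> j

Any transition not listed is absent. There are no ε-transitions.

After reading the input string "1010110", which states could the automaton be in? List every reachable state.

{g, j, l, m, n}

Start in {g}.
Read '1': {g} → {j, l}.
Read '0': {j, l} → {g, j, l, m, n}.
Read '1': {g, j, l, m, n} → {g, i, j, k, l, m, n}.
Read '0': {g, i, j, k, l, m, n} → {g, j, l, m, n}.
Read '1': {g, j, l, m, n} → {g, i, j, k, l, m, n}.
Read '1': {g, i, j, k, l, m, n} → {g, h, i, j, k, l, m, n}.
Read '0': {g, h, i, j, k, l, m, n} → {g, j, l, m, n}.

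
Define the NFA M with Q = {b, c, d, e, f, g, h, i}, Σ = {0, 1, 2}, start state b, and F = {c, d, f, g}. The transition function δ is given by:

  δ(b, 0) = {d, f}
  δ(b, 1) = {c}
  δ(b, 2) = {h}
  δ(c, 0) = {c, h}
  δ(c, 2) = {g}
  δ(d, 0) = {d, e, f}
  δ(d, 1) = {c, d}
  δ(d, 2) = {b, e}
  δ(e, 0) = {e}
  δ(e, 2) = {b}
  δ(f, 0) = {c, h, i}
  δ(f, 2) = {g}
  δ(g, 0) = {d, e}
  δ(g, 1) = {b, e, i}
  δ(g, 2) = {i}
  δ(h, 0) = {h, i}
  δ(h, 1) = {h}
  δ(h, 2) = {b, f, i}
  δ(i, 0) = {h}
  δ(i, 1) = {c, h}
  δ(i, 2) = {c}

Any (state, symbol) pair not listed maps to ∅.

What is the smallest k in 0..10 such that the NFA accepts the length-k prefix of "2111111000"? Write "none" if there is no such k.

none

Start in {b}.
Read '2': b→{h}; now {h}.
Read '1': h→{h}; now {h}.
Read '1': h→{h}; now {h}.
Read '1': h→{h}; now {h}.
Read '1': h→{h}; now {h}.
Read '1': h→{h}; now {h}.
Read '1': h→{h}; now {h}.
Read '0': h→{h, i}; now {h, i}.
Read '0': h→{h, i}, i→{h}; now {h, i}.
Read '0': h→{h, i}, i→{h}; now {h, i}.
No reachable set along the way intersects F.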